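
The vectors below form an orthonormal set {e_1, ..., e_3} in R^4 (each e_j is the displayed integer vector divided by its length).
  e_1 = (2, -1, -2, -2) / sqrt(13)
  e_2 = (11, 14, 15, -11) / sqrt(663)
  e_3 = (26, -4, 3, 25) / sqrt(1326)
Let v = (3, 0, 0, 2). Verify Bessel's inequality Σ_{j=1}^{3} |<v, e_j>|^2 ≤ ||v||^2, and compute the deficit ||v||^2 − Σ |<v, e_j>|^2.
Σ |<v, e_j>|^2 = 167/13; ||v||^2 = 13; deficit = 2/13

Write each e_j = u_j / sqrt(<u_j, u_j>) where u_j is the displayed integer vector. Then <v, e_j> = <v, u_j> / sqrt(<u_j, u_j>), so |<v, e_j>|^2 = <v, u_j>^2 / <u_j, u_j>.
Coefficients: <v, e_1> = 2/sqrt(13), <v, e_2> = 11/sqrt(663), <v, e_3> = 128/sqrt(1326).
Square and sum: Σ |<v, e_j>|^2 = 167/13.
Compute ||v||^2 = v·v = 13.
Deficit = 13 − 167/13 = 2/13 ≥ 0, confirming Bessel's inequality. (The deficit equals ||v − Σ <v,e_j> e_j||^2, the squared distance from v to span{e_j}.)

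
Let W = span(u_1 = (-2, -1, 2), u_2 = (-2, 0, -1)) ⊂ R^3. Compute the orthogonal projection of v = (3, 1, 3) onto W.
proj_W(v) = (132/41, -13/41, 105/41)

Set up U = [u_1 | ... | u_2] ∈ R^(3×2). The projector onto W = col(U) is P = U (U^T U)^(-1) U^T.
Compute U^T U =
  [9, 2]
  [2, 5],
and U^T v = (-1, -9).
Solve U^T U · c = U^T v for the coefficients: c = (13/41, -79/41). The projection is proj_W(v) = U c.
Check: (v - proj_W(v)) · u_1 = 0  (should be 0).
Check: (v - proj_W(v)) · u_2 = 0  (should be 0).
Result: proj_W(v) = (132/41, -13/41, 105/41).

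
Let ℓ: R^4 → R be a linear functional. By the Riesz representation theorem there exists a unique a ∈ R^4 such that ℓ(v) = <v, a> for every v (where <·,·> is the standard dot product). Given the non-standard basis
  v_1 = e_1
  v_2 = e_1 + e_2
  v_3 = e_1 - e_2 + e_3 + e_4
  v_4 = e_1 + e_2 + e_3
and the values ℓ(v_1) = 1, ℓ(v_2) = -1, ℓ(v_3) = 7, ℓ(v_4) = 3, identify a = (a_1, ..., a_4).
a = (1, -2, 4, 0)

Write a = (a_1, ..., a_4) in the standard basis. For each basis vector v_i, ℓ(v_i) = <v_i, a> is a linear equation in the a_j's. Collect the n equations into a matrix system V a = ℓ, where row i of V is v_i (expressed in the standard basis). Since V is invertible (lower-triangular with 1s on the diagonal, up to permutation), solve by back-substitution:
  V =
[[1, 0, 0, 0],
 [1, 1, 0, 0],
 [1, -1, 1, 1],
 [1, 1, 1, 0]]
  V a = (1, -1, 7, 3)
Solving gives a = (1, -2, 4, 0).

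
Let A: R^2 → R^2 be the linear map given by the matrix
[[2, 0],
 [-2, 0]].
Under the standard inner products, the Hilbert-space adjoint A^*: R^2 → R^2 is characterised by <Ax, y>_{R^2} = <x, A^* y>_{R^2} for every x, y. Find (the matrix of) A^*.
A^* = A^T =
[[2, -2],
 [0, 0]]

For real matrices with standard dot products, the defining identity <Ax, y> = <x, A^* y> gives (Ax)^T y = x^T (A^*) y, i.e. x^T A^T y = x^T (A^*) y. Since this holds for all x, y, we must have A^* = A^T. Therefore
A^* =
[[2, -2],
 [0, 0]].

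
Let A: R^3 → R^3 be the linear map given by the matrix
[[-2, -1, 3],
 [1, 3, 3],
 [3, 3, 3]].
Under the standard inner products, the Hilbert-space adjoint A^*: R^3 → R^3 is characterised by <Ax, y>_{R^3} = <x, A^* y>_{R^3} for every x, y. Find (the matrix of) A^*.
A^* = A^T =
[[-2, 1, 3],
 [-1, 3, 3],
 [3, 3, 3]]

For real matrices with standard dot products, the defining identity <Ax, y> = <x, A^* y> gives (Ax)^T y = x^T (A^*) y, i.e. x^T A^T y = x^T (A^*) y. Since this holds for all x, y, we must have A^* = A^T. Therefore
A^* =
[[-2, 1, 3],
 [-1, 3, 3],
 [3, 3, 3]].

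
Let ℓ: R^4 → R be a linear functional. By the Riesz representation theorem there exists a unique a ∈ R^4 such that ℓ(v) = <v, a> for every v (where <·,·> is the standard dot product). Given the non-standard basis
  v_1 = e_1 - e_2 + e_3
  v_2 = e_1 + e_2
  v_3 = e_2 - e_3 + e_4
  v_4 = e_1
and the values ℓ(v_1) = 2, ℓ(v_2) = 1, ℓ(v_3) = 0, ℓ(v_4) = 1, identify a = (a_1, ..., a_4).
a = (1, 0, 1, 1)

Write a = (a_1, ..., a_4) in the standard basis. For each basis vector v_i, ℓ(v_i) = <v_i, a> is a linear equation in the a_j's. Collect the n equations into a matrix system V a = ℓ, where row i of V is v_i (expressed in the standard basis). Since V is invertible (lower-triangular with 1s on the diagonal, up to permutation), solve by back-substitution:
  V =
[[1, -1, 1, 0],
 [1, 1, 0, 0],
 [0, 1, -1, 1],
 [1, 0, 0, 0]]
  V a = (2, 1, 0, 1)
Solving gives a = (1, 0, 1, 1).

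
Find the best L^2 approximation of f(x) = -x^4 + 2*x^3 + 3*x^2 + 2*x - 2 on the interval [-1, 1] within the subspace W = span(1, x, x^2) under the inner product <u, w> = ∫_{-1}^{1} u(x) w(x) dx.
g(x) = 15*x^2/7 + 16*x/5 - 67/35

The best approximation g ∈ W is the orthogonal projection of f onto W. Writing g = a_0 + a_1 x + a_2 x^2, the coefficients solve the normal equations G · a = b where
  G_{ij} = <φ_i, φ_j> and b_i = <f, φ_i>, with φ_0 = 1, φ_1 = x, φ_2 = x^2.
G =
  [2, 0, 2/3]
  [0, 2/3, 0]
  [2/3, 0, 2/5],
b = (-12/5, 32/15, -44/105).
Solving gives a_0 = -67/35, a_1 = 16/5, a_2 = 15/7, so
  g(x) = 15*x^2/7 + 16*x/5 - 67/35.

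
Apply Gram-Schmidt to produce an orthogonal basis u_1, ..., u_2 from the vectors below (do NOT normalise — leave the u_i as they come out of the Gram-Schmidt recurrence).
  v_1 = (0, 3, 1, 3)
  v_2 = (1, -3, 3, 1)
Orthogonal basis:
  u_1 = (0, 3, 1, 3)
  u_2 = (1, -48/19, 60/19, 28/19)

Apply the Gram-Schmidt recurrence
  u_1 = v_1
  u_i = v_i − Σ_{j<i} ((v_i · u_j) / (u_j · u_j)) · u_j.

Step by step this gives:
  u_1 = (0, 3, 1, 3)
  u_2 = (1, -48/19, 60/19, 28/19)

Orthogonality check:
  u_2 · u_1 = 0 (should be 0)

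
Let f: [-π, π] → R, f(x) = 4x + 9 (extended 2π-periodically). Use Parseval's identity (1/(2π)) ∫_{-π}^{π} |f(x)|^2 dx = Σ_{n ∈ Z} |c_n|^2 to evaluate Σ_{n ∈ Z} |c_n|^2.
Σ |c_n|^2 = 16π^2/3 + 81

Expand and integrate term by term over [-π, π]:
  ∫ (4x)^2 dx = 16·(2π^3/3); ∫ 2·4·(9)·x dx = 0 (odd integrand); ∫ 9^2 dx = 81·2π.
So (1/(2π)) ∫_{-π}^{π} (4x + 9)^2 dx = 16π^2/3 + 81 = 16π^2/3 + 81.
Parseval ⇒ Σ |c_n|^2 = 16π^2/3 + 81.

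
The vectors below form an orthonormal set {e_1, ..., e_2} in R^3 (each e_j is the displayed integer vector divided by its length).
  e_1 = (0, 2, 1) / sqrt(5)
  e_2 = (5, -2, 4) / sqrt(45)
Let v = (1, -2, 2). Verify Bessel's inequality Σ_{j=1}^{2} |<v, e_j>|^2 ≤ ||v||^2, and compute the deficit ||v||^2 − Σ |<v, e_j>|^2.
Σ |<v, e_j>|^2 = 65/9; ||v||^2 = 9; deficit = 16/9

Write each e_j = u_j / sqrt(<u_j, u_j>) where u_j is the displayed integer vector. Then <v, e_j> = <v, u_j> / sqrt(<u_j, u_j>), so |<v, e_j>|^2 = <v, u_j>^2 / <u_j, u_j>.
Coefficients: <v, e_1> = -2/sqrt(5), <v, e_2> = 17/sqrt(45).
Square and sum: Σ |<v, e_j>|^2 = 65/9.
Compute ||v||^2 = v·v = 9.
Deficit = 9 − 65/9 = 16/9 ≥ 0, confirming Bessel's inequality. (The deficit equals ||v − Σ <v,e_j> e_j||^2, the squared distance from v to span{e_j}.)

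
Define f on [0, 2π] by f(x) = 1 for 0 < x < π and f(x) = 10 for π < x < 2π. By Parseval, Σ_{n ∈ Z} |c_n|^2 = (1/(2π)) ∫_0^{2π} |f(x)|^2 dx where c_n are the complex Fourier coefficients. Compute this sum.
Σ |c_n|^2 = 101/2

Parseval equates the L^2 energy of f (normalised by 1/(2π)) with the ℓ^2 sum of its Fourier coefficients: (1/(2π)) ∫_0^{2π} |f|^2 = Σ |c_n|^2.
Compute the left side: (1/(2π)) [∫_0^π 1^2 dx + ∫_π^{2π} 10^2 dx] = (1/(2π)) · (1π + 100π) = (1 + 100)/2 = 101/2.
So Σ_{n ∈ Z} |c_n|^2 = 101/2.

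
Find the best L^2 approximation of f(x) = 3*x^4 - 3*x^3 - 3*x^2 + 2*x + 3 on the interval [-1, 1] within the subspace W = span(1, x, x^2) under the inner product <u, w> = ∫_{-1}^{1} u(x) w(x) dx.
g(x) = -3*x^2/7 + x/5 + 96/35

The best approximation g ∈ W is the orthogonal projection of f onto W. Writing g = a_0 + a_1 x + a_2 x^2, the coefficients solve the normal equations G · a = b where
  G_{ij} = <φ_i, φ_j> and b_i = <f, φ_i>, with φ_0 = 1, φ_1 = x, φ_2 = x^2.
G =
  [2, 0, 2/3]
  [0, 2/3, 0]
  [2/3, 0, 2/5],
b = (26/5, 2/15, 58/35).
Solving gives a_0 = 96/35, a_1 = 1/5, a_2 = -3/7, so
  g(x) = -3*x^2/7 + x/5 + 96/35.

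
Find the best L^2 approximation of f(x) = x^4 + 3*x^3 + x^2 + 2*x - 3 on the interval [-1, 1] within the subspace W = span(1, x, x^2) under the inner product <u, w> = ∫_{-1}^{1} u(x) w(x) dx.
g(x) = 13*x^2/7 + 19*x/5 - 108/35

The best approximation g ∈ W is the orthogonal projection of f onto W. Writing g = a_0 + a_1 x + a_2 x^2, the coefficients solve the normal equations G · a = b where
  G_{ij} = <φ_i, φ_j> and b_i = <f, φ_i>, with φ_0 = 1, φ_1 = x, φ_2 = x^2.
G =
  [2, 0, 2/3]
  [0, 2/3, 0]
  [2/3, 0, 2/5],
b = (-74/15, 38/15, -46/35).
Solving gives a_0 = -108/35, a_1 = 19/5, a_2 = 13/7, so
  g(x) = 13*x^2/7 + 19*x/5 - 108/35.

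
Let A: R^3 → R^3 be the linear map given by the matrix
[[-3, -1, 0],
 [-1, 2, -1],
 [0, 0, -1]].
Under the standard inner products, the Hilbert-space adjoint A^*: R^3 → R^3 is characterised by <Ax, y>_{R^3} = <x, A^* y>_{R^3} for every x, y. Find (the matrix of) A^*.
A^* = A^T =
[[-3, -1, 0],
 [-1, 2, 0],
 [0, -1, -1]]

For real matrices with standard dot products, the defining identity <Ax, y> = <x, A^* y> gives (Ax)^T y = x^T (A^*) y, i.e. x^T A^T y = x^T (A^*) y. Since this holds for all x, y, we must have A^* = A^T. Therefore
A^* =
[[-3, -1, 0],
 [-1, 2, 0],
 [0, -1, -1]].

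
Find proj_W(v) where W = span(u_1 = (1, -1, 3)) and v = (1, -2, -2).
proj_W(v) = (-3/11, 3/11, -9/11)

Set up U = [u_1 | ... | u_1] ∈ R^(3×1). The projector onto W = col(U) is P = U (U^T U)^(-1) U^T.
Compute U^T U =
  [11],
and U^T v = (-3).
Solve U^T U · c = U^T v for the coefficients: c = (-3/11). The projection is proj_W(v) = U c.
Check: (v - proj_W(v)) · u_1 = 0  (should be 0).
Result: proj_W(v) = (-3/11, 3/11, -9/11).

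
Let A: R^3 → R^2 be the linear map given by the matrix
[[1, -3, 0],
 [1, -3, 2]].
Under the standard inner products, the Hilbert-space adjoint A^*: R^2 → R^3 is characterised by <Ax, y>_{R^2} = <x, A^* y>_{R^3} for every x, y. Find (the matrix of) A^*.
A^* = A^T =
[[1, 1],
 [-3, -3],
 [0, 2]]

For real matrices with standard dot products, the defining identity <Ax, y> = <x, A^* y> gives (Ax)^T y = x^T (A^*) y, i.e. x^T A^T y = x^T (A^*) y. Since this holds for all x, y, we must have A^* = A^T. Therefore
A^* =
[[1, 1],
 [-3, -3],
 [0, 2]].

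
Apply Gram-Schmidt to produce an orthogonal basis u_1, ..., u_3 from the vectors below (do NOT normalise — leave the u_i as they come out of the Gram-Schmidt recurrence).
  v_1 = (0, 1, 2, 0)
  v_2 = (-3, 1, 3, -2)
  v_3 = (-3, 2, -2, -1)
Orthogonal basis:
  u_1 = (0, 1, 2, 0)
  u_2 = (-3, -2/5, 1/5, -2)
  u_3 = (-17/22, 89/33, -89/66, 16/33)

Apply the Gram-Schmidt recurrence
  u_1 = v_1
  u_i = v_i − Σ_{j<i} ((v_i · u_j) / (u_j · u_j)) · u_j.

Step by step this gives:
  u_1 = (0, 1, 2, 0)
  u_2 = (-3, -2/5, 1/5, -2)
  u_3 = (-17/22, 89/33, -89/66, 16/33)

Orthogonality check:
  u_2 · u_1 = 0 (should be 0)
  u_3 · u_1 = 0 (should be 0)
  u_3 · u_2 = 0 (should be 0)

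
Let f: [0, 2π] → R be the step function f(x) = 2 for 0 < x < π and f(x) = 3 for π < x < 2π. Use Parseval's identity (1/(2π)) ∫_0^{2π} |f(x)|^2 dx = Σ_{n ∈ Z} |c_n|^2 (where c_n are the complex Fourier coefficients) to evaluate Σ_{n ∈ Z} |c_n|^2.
Σ |c_n|^2 = 13/2

Parseval equates the L^2 energy of f (normalised by 1/(2π)) with the ℓ^2 sum of its Fourier coefficients: (1/(2π)) ∫_0^{2π} |f|^2 = Σ |c_n|^2.
Compute the left side: (1/(2π)) [∫_0^π 2^2 dx + ∫_π^{2π} 3^2 dx] = (1/(2π)) · (4π + 9π) = (4 + 9)/2 = 13/2.
So Σ_{n ∈ Z} |c_n|^2 = 13/2.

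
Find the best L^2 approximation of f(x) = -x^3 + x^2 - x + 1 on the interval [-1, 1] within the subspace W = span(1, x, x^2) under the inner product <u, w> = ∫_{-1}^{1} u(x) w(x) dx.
g(x) = x^2 - 8*x/5 + 1

The best approximation g ∈ W is the orthogonal projection of f onto W. Writing g = a_0 + a_1 x + a_2 x^2, the coefficients solve the normal equations G · a = b where
  G_{ij} = <φ_i, φ_j> and b_i = <f, φ_i>, with φ_0 = 1, φ_1 = x, φ_2 = x^2.
G =
  [2, 0, 2/3]
  [0, 2/3, 0]
  [2/3, 0, 2/5],
b = (8/3, -16/15, 16/15).
Solving gives a_0 = 1, a_1 = -8/5, a_2 = 1, so
  g(x) = x^2 - 8*x/5 + 1.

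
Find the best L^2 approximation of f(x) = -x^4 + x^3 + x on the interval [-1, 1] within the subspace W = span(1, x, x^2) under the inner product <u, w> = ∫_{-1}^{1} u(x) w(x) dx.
g(x) = -6*x^2/7 + 8*x/5 + 3/35

The best approximation g ∈ W is the orthogonal projection of f onto W. Writing g = a_0 + a_1 x + a_2 x^2, the coefficients solve the normal equations G · a = b where
  G_{ij} = <φ_i, φ_j> and b_i = <f, φ_i>, with φ_0 = 1, φ_1 = x, φ_2 = x^2.
G =
  [2, 0, 2/3]
  [0, 2/3, 0]
  [2/3, 0, 2/5],
b = (-2/5, 16/15, -2/7).
Solving gives a_0 = 3/35, a_1 = 8/5, a_2 = -6/7, so
  g(x) = -6*x^2/7 + 8*x/5 + 3/35.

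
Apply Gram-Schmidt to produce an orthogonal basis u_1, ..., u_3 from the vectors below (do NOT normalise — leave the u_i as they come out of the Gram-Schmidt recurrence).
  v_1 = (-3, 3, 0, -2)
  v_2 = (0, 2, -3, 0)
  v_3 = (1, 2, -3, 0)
Orthogonal basis:
  u_1 = (-3, 3, 0, -2)
  u_2 = (9/11, 13/11, -3, 6/11)
  u_3 = (133/250, 81/250, 27/125, -39/125)

Apply the Gram-Schmidt recurrence
  u_1 = v_1
  u_i = v_i − Σ_{j<i} ((v_i · u_j) / (u_j · u_j)) · u_j.

Step by step this gives:
  u_1 = (-3, 3, 0, -2)
  u_2 = (9/11, 13/11, -3, 6/11)
  u_3 = (133/250, 81/250, 27/125, -39/125)

Orthogonality check:
  u_2 · u_1 = 0 (should be 0)
  u_3 · u_1 = 0 (should be 0)
  u_3 · u_2 = 0 (should be 0)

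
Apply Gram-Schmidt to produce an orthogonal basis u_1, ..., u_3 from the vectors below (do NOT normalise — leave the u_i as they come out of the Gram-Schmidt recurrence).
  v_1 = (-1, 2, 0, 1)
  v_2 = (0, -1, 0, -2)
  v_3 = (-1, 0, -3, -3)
Orthogonal basis:
  u_1 = (-1, 2, 0, 1)
  u_2 = (-2/3, 1/3, 0, -4/3)
  u_3 = (0, 0, -3, 0)

Apply the Gram-Schmidt recurrence
  u_1 = v_1
  u_i = v_i − Σ_{j<i} ((v_i · u_j) / (u_j · u_j)) · u_j.

Step by step this gives:
  u_1 = (-1, 2, 0, 1)
  u_2 = (-2/3, 1/3, 0, -4/3)
  u_3 = (0, 0, -3, 0)

Orthogonality check:
  u_2 · u_1 = 0 (should be 0)
  u_3 · u_1 = 0 (should be 0)
  u_3 · u_2 = 0 (should be 0)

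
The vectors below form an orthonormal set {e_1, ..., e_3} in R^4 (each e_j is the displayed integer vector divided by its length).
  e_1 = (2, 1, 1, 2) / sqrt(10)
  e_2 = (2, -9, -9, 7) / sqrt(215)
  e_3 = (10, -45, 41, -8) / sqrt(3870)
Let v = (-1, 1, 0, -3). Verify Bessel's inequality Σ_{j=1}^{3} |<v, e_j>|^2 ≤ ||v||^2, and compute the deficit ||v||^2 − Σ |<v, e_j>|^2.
Σ |<v, e_j>|^2 = 446/45; ||v||^2 = 11; deficit = 49/45

Write each e_j = u_j / sqrt(<u_j, u_j>) where u_j is the displayed integer vector. Then <v, e_j> = <v, u_j> / sqrt(<u_j, u_j>), so |<v, e_j>|^2 = <v, u_j>^2 / <u_j, u_j>.
Coefficients: <v, e_1> = -7/sqrt(10), <v, e_2> = -32/sqrt(215), <v, e_3> = -31/sqrt(3870).
Square and sum: Σ |<v, e_j>|^2 = 446/45.
Compute ||v||^2 = v·v = 11.
Deficit = 11 − 446/45 = 49/45 ≥ 0, confirming Bessel's inequality. (The deficit equals ||v − Σ <v,e_j> e_j||^2, the squared distance from v to span{e_j}.)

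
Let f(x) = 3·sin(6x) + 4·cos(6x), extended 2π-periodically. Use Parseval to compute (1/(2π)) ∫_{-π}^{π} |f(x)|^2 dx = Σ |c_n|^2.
Σ |c_n|^2 = 25/2

Expand |f|^2 and use orthogonality of {sin(nx), cos(mx)} on [-π, π]:
  ∫_{-π}^{π} sin(nx)^2 dx = π, ∫ cos(mx)^2 dx = π, and cross terms integrate to 0.
So ∫_{-π}^{π} f(x)^2 dx = 3^2 · π + 4^2 · π = (9 + 16)π.
Divide by 2π: (9 + 16)/2 = 25/2.
By Parseval, this equals Σ |c_n|^2.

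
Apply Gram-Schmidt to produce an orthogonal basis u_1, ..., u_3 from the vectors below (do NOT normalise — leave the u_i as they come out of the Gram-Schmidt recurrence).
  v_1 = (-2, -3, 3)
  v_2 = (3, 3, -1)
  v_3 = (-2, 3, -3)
Orthogonal basis:
  u_1 = (-2, -3, 3)
  u_2 = (15/11, 6/11, 16/11)
  u_3 = (-72/47, 84/47, 36/47)

Apply the Gram-Schmidt recurrence
  u_1 = v_1
  u_i = v_i − Σ_{j<i} ((v_i · u_j) / (u_j · u_j)) · u_j.

Step by step this gives:
  u_1 = (-2, -3, 3)
  u_2 = (15/11, 6/11, 16/11)
  u_3 = (-72/47, 84/47, 36/47)

Orthogonality check:
  u_2 · u_1 = 0 (should be 0)
  u_3 · u_1 = 0 (should be 0)
  u_3 · u_2 = 0 (should be 0)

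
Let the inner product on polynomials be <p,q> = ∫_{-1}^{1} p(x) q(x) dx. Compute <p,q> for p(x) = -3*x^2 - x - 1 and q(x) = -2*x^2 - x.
<p,q> = 22/5

Expand the product: p(x)·q(x) = 6*x^4 + 5*x^3 + 3*x^2 + x.
∫_{-1}^{1} of each monomial x^k gives [2/(k+1) if k even, 0 if k odd]. Integrating term-by-term (or equivalently evaluating the antiderivative F(x) = 6*x^5/5 + 5*x^4/4 + x^3 + x^2/2 at the endpoints):
  F(1) − F(−1) = 79/20 − (-9/20) = 22/5.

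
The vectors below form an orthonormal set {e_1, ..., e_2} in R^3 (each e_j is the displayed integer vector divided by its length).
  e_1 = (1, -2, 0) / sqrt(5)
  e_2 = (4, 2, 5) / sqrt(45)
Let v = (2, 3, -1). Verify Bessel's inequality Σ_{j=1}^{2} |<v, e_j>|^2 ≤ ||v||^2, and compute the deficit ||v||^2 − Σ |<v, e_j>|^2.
Σ |<v, e_j>|^2 = 5; ||v||^2 = 14; deficit = 9

Write each e_j = u_j / sqrt(<u_j, u_j>) where u_j is the displayed integer vector. Then <v, e_j> = <v, u_j> / sqrt(<u_j, u_j>), so |<v, e_j>|^2 = <v, u_j>^2 / <u_j, u_j>.
Coefficients: <v, e_1> = -4/sqrt(5), <v, e_2> = 9/sqrt(45).
Square and sum: Σ |<v, e_j>|^2 = 5.
Compute ||v||^2 = v·v = 14.
Deficit = 14 − 5 = 9 ≥ 0, confirming Bessel's inequality. (The deficit equals ||v − Σ <v,e_j> e_j||^2, the squared distance from v to span{e_j}.)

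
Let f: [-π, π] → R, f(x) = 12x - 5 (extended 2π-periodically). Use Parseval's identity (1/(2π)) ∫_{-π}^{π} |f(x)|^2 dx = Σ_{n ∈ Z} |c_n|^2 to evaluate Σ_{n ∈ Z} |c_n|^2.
Σ |c_n|^2 = 48π^2 + 25

Expand and integrate term by term over [-π, π]:
  ∫ (12x)^2 dx = 144·(2π^3/3); ∫ 2·12·(-5)·x dx = 0 (odd integrand); ∫ (-5)^2 dx = 25·2π.
So (1/(2π)) ∫_{-π}^{π} (12x - 5)^2 dx = 144π^2/3 + 25 = 48π^2 + 25.
Parseval ⇒ Σ |c_n|^2 = 48π^2 + 25.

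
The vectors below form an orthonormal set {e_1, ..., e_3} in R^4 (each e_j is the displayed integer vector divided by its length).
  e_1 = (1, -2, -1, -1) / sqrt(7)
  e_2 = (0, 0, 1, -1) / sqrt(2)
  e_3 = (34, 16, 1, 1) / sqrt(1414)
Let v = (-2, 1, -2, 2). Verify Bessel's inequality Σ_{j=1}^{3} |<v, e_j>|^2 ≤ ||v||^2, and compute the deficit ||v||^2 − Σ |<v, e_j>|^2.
Σ |<v, e_j>|^2 = 1232/101; ||v||^2 = 13; deficit = 81/101

Write each e_j = u_j / sqrt(<u_j, u_j>) where u_j is the displayed integer vector. Then <v, e_j> = <v, u_j> / sqrt(<u_j, u_j>), so |<v, e_j>|^2 = <v, u_j>^2 / <u_j, u_j>.
Coefficients: <v, e_1> = -4/sqrt(7), <v, e_2> = -4/sqrt(2), <v, e_3> = -52/sqrt(1414).
Square and sum: Σ |<v, e_j>|^2 = 1232/101.
Compute ||v||^2 = v·v = 13.
Deficit = 13 − 1232/101 = 81/101 ≥ 0, confirming Bessel's inequality. (The deficit equals ||v − Σ <v,e_j> e_j||^2, the squared distance from v to span{e_j}.)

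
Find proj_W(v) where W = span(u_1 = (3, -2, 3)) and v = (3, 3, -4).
proj_W(v) = (-27/22, 9/11, -27/22)

Set up U = [u_1 | ... | u_1] ∈ R^(3×1). The projector onto W = col(U) is P = U (U^T U)^(-1) U^T.
Compute U^T U =
  [22],
and U^T v = (-9).
Solve U^T U · c = U^T v for the coefficients: c = (-9/22). The projection is proj_W(v) = U c.
Check: (v - proj_W(v)) · u_1 = 0  (should be 0).
Result: proj_W(v) = (-27/22, 9/11, -27/22).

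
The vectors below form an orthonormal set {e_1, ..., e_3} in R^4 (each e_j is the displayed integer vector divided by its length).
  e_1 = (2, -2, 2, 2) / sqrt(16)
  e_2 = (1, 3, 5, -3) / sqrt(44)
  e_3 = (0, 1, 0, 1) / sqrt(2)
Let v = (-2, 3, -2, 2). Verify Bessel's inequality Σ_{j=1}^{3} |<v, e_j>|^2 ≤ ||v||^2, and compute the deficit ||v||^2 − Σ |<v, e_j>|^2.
Σ |<v, e_j>|^2 = 453/22; ||v||^2 = 21; deficit = 9/22

Write each e_j = u_j / sqrt(<u_j, u_j>) where u_j is the displayed integer vector. Then <v, e_j> = <v, u_j> / sqrt(<u_j, u_j>), so |<v, e_j>|^2 = <v, u_j>^2 / <u_j, u_j>.
Coefficients: <v, e_1> = -10/sqrt(16), <v, e_2> = -9/sqrt(44), <v, e_3> = 5/sqrt(2).
Square and sum: Σ |<v, e_j>|^2 = 453/22.
Compute ||v||^2 = v·v = 21.
Deficit = 21 − 453/22 = 9/22 ≥ 0, confirming Bessel's inequality. (The deficit equals ||v − Σ <v,e_j> e_j||^2, the squared distance from v to span{e_j}.)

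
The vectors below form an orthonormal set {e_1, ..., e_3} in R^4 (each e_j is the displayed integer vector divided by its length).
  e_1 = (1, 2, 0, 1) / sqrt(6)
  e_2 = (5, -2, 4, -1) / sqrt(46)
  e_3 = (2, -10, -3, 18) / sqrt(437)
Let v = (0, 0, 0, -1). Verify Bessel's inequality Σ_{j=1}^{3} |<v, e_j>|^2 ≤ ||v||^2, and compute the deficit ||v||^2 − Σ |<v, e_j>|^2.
Σ |<v, e_j>|^2 = 53/57; ||v||^2 = 1; deficit = 4/57

Write each e_j = u_j / sqrt(<u_j, u_j>) where u_j is the displayed integer vector. Then <v, e_j> = <v, u_j> / sqrt(<u_j, u_j>), so |<v, e_j>|^2 = <v, u_j>^2 / <u_j, u_j>.
Coefficients: <v, e_1> = -1/sqrt(6), <v, e_2> = 1/sqrt(46), <v, e_3> = -18/sqrt(437).
Square and sum: Σ |<v, e_j>|^2 = 53/57.
Compute ||v||^2 = v·v = 1.
Deficit = 1 − 53/57 = 4/57 ≥ 0, confirming Bessel's inequality. (The deficit equals ||v − Σ <v,e_j> e_j||^2, the squared distance from v to span{e_j}.)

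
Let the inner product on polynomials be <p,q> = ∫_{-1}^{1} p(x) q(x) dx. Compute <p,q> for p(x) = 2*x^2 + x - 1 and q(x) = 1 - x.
<p,q> = -4/3

Expand the product: p(x)·q(x) = -2*x^3 + x^2 + 2*x - 1.
∫_{-1}^{1} of each monomial x^k gives [2/(k+1) if k even, 0 if k odd]. Integrating term-by-term (or equivalently evaluating the antiderivative F(x) = -x^4/2 + x^3/3 + x^2 - x at the endpoints):
  F(1) − F(−1) = -1/6 − (7/6) = -4/3.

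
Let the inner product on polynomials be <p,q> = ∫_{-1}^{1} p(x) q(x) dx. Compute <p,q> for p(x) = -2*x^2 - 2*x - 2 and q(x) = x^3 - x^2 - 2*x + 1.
<p,q> = -4/3

Expand the product: p(x)·q(x) = -2*x^5 + 4*x^3 + 4*x^2 + 2*x - 2.
∫_{-1}^{1} of each monomial x^k gives [2/(k+1) if k even, 0 if k odd]. Integrating term-by-term (or equivalently evaluating the antiderivative F(x) = -x^6/3 + x^4 + 4*x^3/3 + x^2 - 2*x at the endpoints):
  F(1) − F(−1) = 1 − (7/3) = -4/3.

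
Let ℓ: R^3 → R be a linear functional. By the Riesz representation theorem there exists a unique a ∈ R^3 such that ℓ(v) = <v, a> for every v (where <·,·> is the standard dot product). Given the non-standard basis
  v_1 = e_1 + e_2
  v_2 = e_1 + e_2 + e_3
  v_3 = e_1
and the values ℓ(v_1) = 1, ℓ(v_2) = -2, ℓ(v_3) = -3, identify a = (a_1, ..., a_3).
a = (-3, 4, -3)

Write a = (a_1, ..., a_3) in the standard basis. For each basis vector v_i, ℓ(v_i) = <v_i, a> is a linear equation in the a_j's. Collect the n equations into a matrix system V a = ℓ, where row i of V is v_i (expressed in the standard basis). Since V is invertible (lower-triangular with 1s on the diagonal, up to permutation), solve by back-substitution:
  V =
[[1, 1, 0],
 [1, 1, 1],
 [1, 0, 0]]
  V a = (1, -2, -3)
Solving gives a = (-3, 4, -3).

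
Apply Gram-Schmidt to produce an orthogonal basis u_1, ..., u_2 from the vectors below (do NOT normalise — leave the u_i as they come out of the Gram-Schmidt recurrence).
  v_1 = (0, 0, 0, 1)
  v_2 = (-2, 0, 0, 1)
Orthogonal basis:
  u_1 = (0, 0, 0, 1)
  u_2 = (-2, 0, 0, 0)

Apply the Gram-Schmidt recurrence
  u_1 = v_1
  u_i = v_i − Σ_{j<i} ((v_i · u_j) / (u_j · u_j)) · u_j.

Step by step this gives:
  u_1 = (0, 0, 0, 1)
  u_2 = (-2, 0, 0, 0)

Orthogonality check:
  u_2 · u_1 = 0 (should be 0)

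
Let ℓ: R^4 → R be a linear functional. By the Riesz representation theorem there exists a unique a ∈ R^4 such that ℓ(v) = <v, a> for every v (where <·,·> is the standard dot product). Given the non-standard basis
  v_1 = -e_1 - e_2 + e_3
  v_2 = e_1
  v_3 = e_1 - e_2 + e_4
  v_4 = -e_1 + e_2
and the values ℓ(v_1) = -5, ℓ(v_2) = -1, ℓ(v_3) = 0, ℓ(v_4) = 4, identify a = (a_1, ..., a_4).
a = (-1, 3, -3, 4)

Write a = (a_1, ..., a_4) in the standard basis. For each basis vector v_i, ℓ(v_i) = <v_i, a> is a linear equation in the a_j's. Collect the n equations into a matrix system V a = ℓ, where row i of V is v_i (expressed in the standard basis). Since V is invertible (lower-triangular with 1s on the diagonal, up to permutation), solve by back-substitution:
  V =
[[-1, -1, 1, 0],
 [1, 0, 0, 0],
 [1, -1, 0, 1],
 [-1, 1, 0, 0]]
  V a = (-5, -1, 0, 4)
Solving gives a = (-1, 3, -3, 4).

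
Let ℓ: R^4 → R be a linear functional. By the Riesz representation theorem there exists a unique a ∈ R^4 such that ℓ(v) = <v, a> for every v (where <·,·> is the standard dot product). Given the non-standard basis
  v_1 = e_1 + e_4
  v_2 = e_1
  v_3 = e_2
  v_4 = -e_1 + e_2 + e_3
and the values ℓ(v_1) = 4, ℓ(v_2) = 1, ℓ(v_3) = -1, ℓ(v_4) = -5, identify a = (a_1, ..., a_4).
a = (1, -1, -3, 3)

Write a = (a_1, ..., a_4) in the standard basis. For each basis vector v_i, ℓ(v_i) = <v_i, a> is a linear equation in the a_j's. Collect the n equations into a matrix system V a = ℓ, where row i of V is v_i (expressed in the standard basis). Since V is invertible (lower-triangular with 1s on the diagonal, up to permutation), solve by back-substitution:
  V =
[[1, 0, 0, 1],
 [1, 0, 0, 0],
 [0, 1, 0, 0],
 [-1, 1, 1, 0]]
  V a = (4, 1, -1, -5)
Solving gives a = (1, -1, -3, 3).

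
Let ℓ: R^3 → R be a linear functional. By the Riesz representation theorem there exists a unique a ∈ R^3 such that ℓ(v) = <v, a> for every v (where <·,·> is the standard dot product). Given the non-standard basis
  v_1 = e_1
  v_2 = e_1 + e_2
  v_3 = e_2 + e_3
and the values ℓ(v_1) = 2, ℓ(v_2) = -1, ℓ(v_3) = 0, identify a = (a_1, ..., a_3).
a = (2, -3, 3)

Write a = (a_1, ..., a_3) in the standard basis. For each basis vector v_i, ℓ(v_i) = <v_i, a> is a linear equation in the a_j's. Collect the n equations into a matrix system V a = ℓ, where row i of V is v_i (expressed in the standard basis). Since V is invertible (lower-triangular with 1s on the diagonal, up to permutation), solve by back-substitution:
  V =
[[1, 0, 0],
 [1, 1, 0],
 [0, 1, 1]]
  V a = (2, -1, 0)
Solving gives a = (2, -3, 3).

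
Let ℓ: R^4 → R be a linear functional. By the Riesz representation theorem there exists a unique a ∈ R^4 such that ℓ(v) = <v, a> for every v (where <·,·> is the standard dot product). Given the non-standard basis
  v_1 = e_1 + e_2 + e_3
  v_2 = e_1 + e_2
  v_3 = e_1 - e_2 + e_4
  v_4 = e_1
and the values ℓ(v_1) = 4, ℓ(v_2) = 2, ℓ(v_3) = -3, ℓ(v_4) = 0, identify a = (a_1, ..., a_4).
a = (0, 2, 2, -1)

Write a = (a_1, ..., a_4) in the standard basis. For each basis vector v_i, ℓ(v_i) = <v_i, a> is a linear equation in the a_j's. Collect the n equations into a matrix system V a = ℓ, where row i of V is v_i (expressed in the standard basis). Since V is invertible (lower-triangular with 1s on the diagonal, up to permutation), solve by back-substitution:
  V =
[[1, 1, 1, 0],
 [1, 1, 0, 0],
 [1, -1, 0, 1],
 [1, 0, 0, 0]]
  V a = (4, 2, -3, 0)
Solving gives a = (0, 2, 2, -1).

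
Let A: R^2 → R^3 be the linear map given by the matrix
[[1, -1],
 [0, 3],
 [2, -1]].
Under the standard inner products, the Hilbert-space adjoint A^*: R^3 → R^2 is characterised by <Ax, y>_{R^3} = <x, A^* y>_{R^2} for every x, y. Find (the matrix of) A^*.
A^* = A^T =
[[1, 0, 2],
 [-1, 3, -1]]

For real matrices with standard dot products, the defining identity <Ax, y> = <x, A^* y> gives (Ax)^T y = x^T (A^*) y, i.e. x^T A^T y = x^T (A^*) y. Since this holds for all x, y, we must have A^* = A^T. Therefore
A^* =
[[1, 0, 2],
 [-1, 3, -1]].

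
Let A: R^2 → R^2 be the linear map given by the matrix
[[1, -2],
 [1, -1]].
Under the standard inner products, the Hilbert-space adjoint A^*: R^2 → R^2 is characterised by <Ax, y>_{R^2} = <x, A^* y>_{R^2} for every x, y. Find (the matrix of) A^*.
A^* = A^T =
[[1, 1],
 [-2, -1]]

For real matrices with standard dot products, the defining identity <Ax, y> = <x, A^* y> gives (Ax)^T y = x^T (A^*) y, i.e. x^T A^T y = x^T (A^*) y. Since this holds for all x, y, we must have A^* = A^T. Therefore
A^* =
[[1, 1],
 [-2, -1]].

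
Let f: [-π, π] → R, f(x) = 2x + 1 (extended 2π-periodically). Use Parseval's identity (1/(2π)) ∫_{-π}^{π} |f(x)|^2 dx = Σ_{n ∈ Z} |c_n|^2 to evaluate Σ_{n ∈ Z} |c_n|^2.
Σ |c_n|^2 = 4π^2/3 + 1

Expand and integrate term by term over [-π, π]:
  ∫ (2x)^2 dx = 4·(2π^3/3); ∫ 2·2·(1)·x dx = 0 (odd integrand); ∫ 1^2 dx = 1·2π.
So (1/(2π)) ∫_{-π}^{π} (2x + 1)^2 dx = 4π^2/3 + 1 = 4π^2/3 + 1.
Parseval ⇒ Σ |c_n|^2 = 4π^2/3 + 1.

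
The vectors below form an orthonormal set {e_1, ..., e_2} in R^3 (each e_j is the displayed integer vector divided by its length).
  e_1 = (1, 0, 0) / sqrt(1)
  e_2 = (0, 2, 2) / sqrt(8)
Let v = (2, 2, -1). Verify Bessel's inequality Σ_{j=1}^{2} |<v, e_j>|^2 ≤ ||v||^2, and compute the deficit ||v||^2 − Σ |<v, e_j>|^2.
Σ |<v, e_j>|^2 = 9/2; ||v||^2 = 9; deficit = 9/2

Write each e_j = u_j / sqrt(<u_j, u_j>) where u_j is the displayed integer vector. Then <v, e_j> = <v, u_j> / sqrt(<u_j, u_j>), so |<v, e_j>|^2 = <v, u_j>^2 / <u_j, u_j>.
Coefficients: <v, e_1> = 2/sqrt(1), <v, e_2> = 2/sqrt(8).
Square and sum: Σ |<v, e_j>|^2 = 9/2.
Compute ||v||^2 = v·v = 9.
Deficit = 9 − 9/2 = 9/2 ≥ 0, confirming Bessel's inequality. (The deficit equals ||v − Σ <v,e_j> e_j||^2, the squared distance from v to span{e_j}.)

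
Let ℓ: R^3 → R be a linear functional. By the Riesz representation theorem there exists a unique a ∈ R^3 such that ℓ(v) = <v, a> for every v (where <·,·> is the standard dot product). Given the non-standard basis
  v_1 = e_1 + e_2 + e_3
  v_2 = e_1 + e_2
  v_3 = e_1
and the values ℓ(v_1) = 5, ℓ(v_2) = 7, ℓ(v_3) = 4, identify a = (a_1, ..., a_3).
a = (4, 3, -2)

Write a = (a_1, ..., a_3) in the standard basis. For each basis vector v_i, ℓ(v_i) = <v_i, a> is a linear equation in the a_j's. Collect the n equations into a matrix system V a = ℓ, where row i of V is v_i (expressed in the standard basis). Since V is invertible (lower-triangular with 1s on the diagonal, up to permutation), solve by back-substitution:
  V =
[[1, 1, 1],
 [1, 1, 0],
 [1, 0, 0]]
  V a = (5, 7, 4)
Solving gives a = (4, 3, -2).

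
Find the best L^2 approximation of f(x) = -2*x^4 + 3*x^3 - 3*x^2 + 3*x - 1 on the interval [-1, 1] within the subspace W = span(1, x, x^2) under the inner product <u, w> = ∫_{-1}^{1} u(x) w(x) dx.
g(x) = -33*x^2/7 + 24*x/5 - 29/35

The best approximation g ∈ W is the orthogonal projection of f onto W. Writing g = a_0 + a_1 x + a_2 x^2, the coefficients solve the normal equations G · a = b where
  G_{ij} = <φ_i, φ_j> and b_i = <f, φ_i>, with φ_0 = 1, φ_1 = x, φ_2 = x^2.
G =
  [2, 0, 2/3]
  [0, 2/3, 0]
  [2/3, 0, 2/5],
b = (-24/5, 16/5, -256/105).
Solving gives a_0 = -29/35, a_1 = 24/5, a_2 = -33/7, so
  g(x) = -33*x^2/7 + 24*x/5 - 29/35.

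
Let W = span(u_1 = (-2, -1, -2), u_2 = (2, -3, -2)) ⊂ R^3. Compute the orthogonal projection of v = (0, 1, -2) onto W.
proj_W(v) = (-2/3, -1/3, -2/3)

Set up U = [u_1 | ... | u_2] ∈ R^(3×2). The projector onto W = col(U) is P = U (U^T U)^(-1) U^T.
Compute U^T U =
  [9, 3]
  [3, 17],
and U^T v = (3, 1).
Solve U^T U · c = U^T v for the coefficients: c = (1/3, 0). The projection is proj_W(v) = U c.
Check: (v - proj_W(v)) · u_1 = 0  (should be 0).
Check: (v - proj_W(v)) · u_2 = 0  (should be 0).
Result: proj_W(v) = (-2/3, -1/3, -2/3).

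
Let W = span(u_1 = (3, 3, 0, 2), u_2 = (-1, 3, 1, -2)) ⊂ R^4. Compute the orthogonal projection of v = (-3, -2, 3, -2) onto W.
proj_W(v) = (-1005/326, -501/326, 63/163, -419/163)

Set up U = [u_1 | ... | u_2] ∈ R^(4×2). The projector onto W = col(U) is P = U (U^T U)^(-1) U^T.
Compute U^T U =
  [22, 2]
  [2, 15],
and U^T v = (-19, 4).
Solve U^T U · c = U^T v for the coefficients: c = (-293/326, 63/163). The projection is proj_W(v) = U c.
Check: (v - proj_W(v)) · u_1 = 0  (should be 0).
Check: (v - proj_W(v)) · u_2 = 0  (should be 0).
Result: proj_W(v) = (-1005/326, -501/326, 63/163, -419/163).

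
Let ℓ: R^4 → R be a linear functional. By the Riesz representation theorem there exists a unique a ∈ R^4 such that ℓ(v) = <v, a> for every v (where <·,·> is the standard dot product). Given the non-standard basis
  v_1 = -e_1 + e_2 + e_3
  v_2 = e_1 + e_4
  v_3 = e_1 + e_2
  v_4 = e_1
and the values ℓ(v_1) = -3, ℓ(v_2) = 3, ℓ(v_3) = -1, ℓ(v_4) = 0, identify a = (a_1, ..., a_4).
a = (0, -1, -2, 3)

Write a = (a_1, ..., a_4) in the standard basis. For each basis vector v_i, ℓ(v_i) = <v_i, a> is a linear equation in the a_j's. Collect the n equations into a matrix system V a = ℓ, where row i of V is v_i (expressed in the standard basis). Since V is invertible (lower-triangular with 1s on the diagonal, up to permutation), solve by back-substitution:
  V =
[[-1, 1, 1, 0],
 [1, 0, 0, 1],
 [1, 1, 0, 0],
 [1, 0, 0, 0]]
  V a = (-3, 3, -1, 0)
Solving gives a = (0, -1, -2, 3).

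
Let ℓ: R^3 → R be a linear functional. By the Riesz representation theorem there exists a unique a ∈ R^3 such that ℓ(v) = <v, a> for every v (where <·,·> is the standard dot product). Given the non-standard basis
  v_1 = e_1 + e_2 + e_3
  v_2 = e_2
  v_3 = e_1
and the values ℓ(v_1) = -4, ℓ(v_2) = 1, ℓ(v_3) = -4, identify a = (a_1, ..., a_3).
a = (-4, 1, -1)

Write a = (a_1, ..., a_3) in the standard basis. For each basis vector v_i, ℓ(v_i) = <v_i, a> is a linear equation in the a_j's. Collect the n equations into a matrix system V a = ℓ, where row i of V is v_i (expressed in the standard basis). Since V is invertible (lower-triangular with 1s on the diagonal, up to permutation), solve by back-substitution:
  V =
[[1, 1, 1],
 [0, 1, 0],
 [1, 0, 0]]
  V a = (-4, 1, -4)
Solving gives a = (-4, 1, -1).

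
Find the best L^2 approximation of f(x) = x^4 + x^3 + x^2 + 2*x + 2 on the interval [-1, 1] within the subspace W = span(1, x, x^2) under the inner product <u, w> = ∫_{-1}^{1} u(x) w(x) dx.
g(x) = 13*x^2/7 + 13*x/5 + 67/35

The best approximation g ∈ W is the orthogonal projection of f onto W. Writing g = a_0 + a_1 x + a_2 x^2, the coefficients solve the normal equations G · a = b where
  G_{ij} = <φ_i, φ_j> and b_i = <f, φ_i>, with φ_0 = 1, φ_1 = x, φ_2 = x^2.
G =
  [2, 0, 2/3]
  [0, 2/3, 0]
  [2/3, 0, 2/5],
b = (76/15, 26/15, 212/105).
Solving gives a_0 = 67/35, a_1 = 13/5, a_2 = 13/7, so
  g(x) = 13*x^2/7 + 13*x/5 + 67/35.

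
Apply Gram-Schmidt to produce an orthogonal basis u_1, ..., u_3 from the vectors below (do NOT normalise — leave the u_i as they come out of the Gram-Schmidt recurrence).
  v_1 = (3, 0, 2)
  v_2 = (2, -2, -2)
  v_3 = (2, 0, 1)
Orthogonal basis:
  u_1 = (3, 0, 2)
  u_2 = (20/13, -2, -30/13)
  u_3 = (1/19, 5/38, -3/38)

Apply the Gram-Schmidt recurrence
  u_1 = v_1
  u_i = v_i − Σ_{j<i} ((v_i · u_j) / (u_j · u_j)) · u_j.

Step by step this gives:
  u_1 = (3, 0, 2)
  u_2 = (20/13, -2, -30/13)
  u_3 = (1/19, 5/38, -3/38)

Orthogonality check:
  u_2 · u_1 = 0 (should be 0)
  u_3 · u_1 = 0 (should be 0)
  u_3 · u_2 = 0 (should be 0)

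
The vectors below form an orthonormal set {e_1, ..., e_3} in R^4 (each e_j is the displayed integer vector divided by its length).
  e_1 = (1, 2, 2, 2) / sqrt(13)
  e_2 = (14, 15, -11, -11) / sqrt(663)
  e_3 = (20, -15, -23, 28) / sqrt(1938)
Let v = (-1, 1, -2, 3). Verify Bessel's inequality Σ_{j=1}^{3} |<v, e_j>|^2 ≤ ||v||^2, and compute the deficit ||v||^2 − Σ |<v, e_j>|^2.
Σ |<v, e_j>|^2 = 11/2; ||v||^2 = 15; deficit = 19/2

Write each e_j = u_j / sqrt(<u_j, u_j>) where u_j is the displayed integer vector. Then <v, e_j> = <v, u_j> / sqrt(<u_j, u_j>), so |<v, e_j>|^2 = <v, u_j>^2 / <u_j, u_j>.
Coefficients: <v, e_1> = 3/sqrt(13), <v, e_2> = -10/sqrt(663), <v, e_3> = 95/sqrt(1938).
Square and sum: Σ |<v, e_j>|^2 = 11/2.
Compute ||v||^2 = v·v = 15.
Deficit = 15 − 11/2 = 19/2 ≥ 0, confirming Bessel's inequality. (The deficit equals ||v − Σ <v,e_j> e_j||^2, the squared distance from v to span{e_j}.)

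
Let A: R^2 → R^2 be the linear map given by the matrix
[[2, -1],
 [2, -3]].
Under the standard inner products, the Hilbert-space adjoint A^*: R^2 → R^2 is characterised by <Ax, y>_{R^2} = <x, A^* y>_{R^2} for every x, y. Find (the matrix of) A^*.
A^* = A^T =
[[2, 2],
 [-1, -3]]

For real matrices with standard dot products, the defining identity <Ax, y> = <x, A^* y> gives (Ax)^T y = x^T (A^*) y, i.e. x^T A^T y = x^T (A^*) y. Since this holds for all x, y, we must have A^* = A^T. Therefore
A^* =
[[2, 2],
 [-1, -3]].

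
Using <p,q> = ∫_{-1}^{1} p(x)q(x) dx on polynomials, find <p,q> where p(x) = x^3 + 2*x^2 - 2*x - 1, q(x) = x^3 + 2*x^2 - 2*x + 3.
<p,q> = -8/21

Expand the product: p(x)·q(x) = x^6 + 4*x^5 - 6*x^3 + 8*x^2 - 4*x - 3.
∫_{-1}^{1} of each monomial x^k gives [2/(k+1) if k even, 0 if k odd]. Integrating term-by-term (or equivalently evaluating the antiderivative F(x) = x^7/7 + 2*x^6/3 - 3*x^4/2 + 8*x^3/3 - 2*x^2 - 3*x at the endpoints):
  F(1) − F(−1) = -127/42 − (-37/14) = -8/21.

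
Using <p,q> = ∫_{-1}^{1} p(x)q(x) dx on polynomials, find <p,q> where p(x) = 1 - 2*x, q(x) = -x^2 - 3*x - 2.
<p,q> = -2/3

Expand the product: p(x)·q(x) = 2*x^3 + 5*x^2 + x - 2.
∫_{-1}^{1} of each monomial x^k gives [2/(k+1) if k even, 0 if k odd]. Integrating term-by-term (or equivalently evaluating the antiderivative F(x) = x^4/2 + 5*x^3/3 + x^2/2 - 2*x at the endpoints):
  F(1) − F(−1) = 2/3 − (4/3) = -2/3.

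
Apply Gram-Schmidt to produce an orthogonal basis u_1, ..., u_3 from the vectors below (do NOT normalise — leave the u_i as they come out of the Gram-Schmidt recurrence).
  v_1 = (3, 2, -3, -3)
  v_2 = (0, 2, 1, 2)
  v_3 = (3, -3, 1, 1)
Orthogonal basis:
  u_1 = (3, 2, -3, -3)
  u_2 = (15/31, 72/31, 16/31, 47/31)
  u_3 = (444/127, -231/127, 118/127, 172/127)

Apply the Gram-Schmidt recurrence
  u_1 = v_1
  u_i = v_i − Σ_{j<i} ((v_i · u_j) / (u_j · u_j)) · u_j.

Step by step this gives:
  u_1 = (3, 2, -3, -3)
  u_2 = (15/31, 72/31, 16/31, 47/31)
  u_3 = (444/127, -231/127, 118/127, 172/127)

Orthogonality check:
  u_2 · u_1 = 0 (should be 0)
  u_3 · u_1 = 0 (should be 0)
  u_3 · u_2 = 0 (should be 0)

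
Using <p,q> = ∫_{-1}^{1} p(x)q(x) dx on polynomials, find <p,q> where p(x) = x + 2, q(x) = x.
<p,q> = 2/3

Expand the product: p(x)·q(x) = x^2 + 2*x.
∫_{-1}^{1} of each monomial x^k gives [2/(k+1) if k even, 0 if k odd]. Integrating term-by-term (or equivalently evaluating the antiderivative F(x) = x^3/3 + x^2 at the endpoints):
  F(1) − F(−1) = 4/3 − (2/3) = 2/3.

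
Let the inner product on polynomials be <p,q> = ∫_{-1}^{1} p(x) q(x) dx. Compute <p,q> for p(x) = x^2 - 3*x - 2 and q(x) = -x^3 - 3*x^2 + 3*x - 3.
<p,q> = 8

Expand the product: p(x)·q(x) = -x^5 + 14*x^3 - 6*x^2 + 3*x + 6.
∫_{-1}^{1} of each monomial x^k gives [2/(k+1) if k even, 0 if k odd]. Integrating term-by-term (or equivalently evaluating the antiderivative F(x) = -x^6/6 + 7*x^4/2 - 2*x^3 + 3*x^2/2 + 6*x at the endpoints):
  F(1) − F(−1) = 53/6 − (5/6) = 8.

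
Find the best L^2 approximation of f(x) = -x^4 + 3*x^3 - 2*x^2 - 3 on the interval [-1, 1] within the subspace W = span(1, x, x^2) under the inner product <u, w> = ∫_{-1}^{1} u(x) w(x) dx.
g(x) = -20*x^2/7 + 9*x/5 - 102/35

The best approximation g ∈ W is the orthogonal projection of f onto W. Writing g = a_0 + a_1 x + a_2 x^2, the coefficients solve the normal equations G · a = b where
  G_{ij} = <φ_i, φ_j> and b_i = <f, φ_i>, with φ_0 = 1, φ_1 = x, φ_2 = x^2.
G =
  [2, 0, 2/3]
  [0, 2/3, 0]
  [2/3, 0, 2/5],
b = (-116/15, 6/5, -108/35).
Solving gives a_0 = -102/35, a_1 = 9/5, a_2 = -20/7, so
  g(x) = -20*x^2/7 + 9*x/5 - 102/35.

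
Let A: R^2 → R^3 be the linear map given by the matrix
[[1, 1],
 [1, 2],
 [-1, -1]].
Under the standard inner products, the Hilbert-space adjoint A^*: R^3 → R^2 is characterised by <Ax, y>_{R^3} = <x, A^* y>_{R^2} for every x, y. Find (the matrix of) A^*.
A^* = A^T =
[[1, 1, -1],
 [1, 2, -1]]

For real matrices with standard dot products, the defining identity <Ax, y> = <x, A^* y> gives (Ax)^T y = x^T (A^*) y, i.e. x^T A^T y = x^T (A^*) y. Since this holds for all x, y, we must have A^* = A^T. Therefore
A^* =
[[1, 1, -1],
 [1, 2, -1]].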